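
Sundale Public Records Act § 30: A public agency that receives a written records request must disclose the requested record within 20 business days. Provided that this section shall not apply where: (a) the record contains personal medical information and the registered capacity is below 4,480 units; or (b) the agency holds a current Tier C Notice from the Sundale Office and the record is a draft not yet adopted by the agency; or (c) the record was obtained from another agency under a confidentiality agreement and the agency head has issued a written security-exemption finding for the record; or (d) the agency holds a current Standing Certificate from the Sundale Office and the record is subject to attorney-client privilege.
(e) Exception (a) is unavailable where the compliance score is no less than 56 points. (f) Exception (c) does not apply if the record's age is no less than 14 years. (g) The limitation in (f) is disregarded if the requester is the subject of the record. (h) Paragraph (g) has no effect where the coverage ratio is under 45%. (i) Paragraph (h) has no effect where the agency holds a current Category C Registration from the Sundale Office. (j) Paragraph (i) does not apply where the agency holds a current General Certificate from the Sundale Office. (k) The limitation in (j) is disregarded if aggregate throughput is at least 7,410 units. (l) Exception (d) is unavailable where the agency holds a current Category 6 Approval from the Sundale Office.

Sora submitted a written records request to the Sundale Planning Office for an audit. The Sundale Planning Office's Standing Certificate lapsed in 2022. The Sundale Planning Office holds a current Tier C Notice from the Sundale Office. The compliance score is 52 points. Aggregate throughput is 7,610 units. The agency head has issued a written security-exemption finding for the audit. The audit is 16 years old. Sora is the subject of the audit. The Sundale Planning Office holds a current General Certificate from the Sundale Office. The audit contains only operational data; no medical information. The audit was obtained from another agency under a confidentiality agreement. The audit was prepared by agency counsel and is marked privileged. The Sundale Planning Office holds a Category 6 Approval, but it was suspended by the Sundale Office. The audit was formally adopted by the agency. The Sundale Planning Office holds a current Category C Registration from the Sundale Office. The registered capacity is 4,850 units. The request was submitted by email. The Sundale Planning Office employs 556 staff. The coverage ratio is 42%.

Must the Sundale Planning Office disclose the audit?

No — exception (c) applies; the Sundale Planning Office is not required to disclose the audit.

Exception (a) fails — the audit contains only operational data.
Exception (b) requires that the record is a draft not yet adopted by the agency; but the audit has been formally adopted, so (b) is unavailable.
Exception (c): the audit was obtained under a confidentiality agreement; a written security-exemption finding has been issued — every condition holds. Applying paragraphs (f)–(k): (f) would limit (c) — the record's age is 16 years, meeting the 14 years threshold — but (g) sets (f) aside: (g) is engaged — Sora is the subject of the audit. (h) would limit (g) — the coverage ratio is 42%, under the 45% limit — but (i) sets (h) aside: (i) is triggered — a current Category C Registration is held. (j) is triggered (a current General Certificate is held), but is set aside by (k): (k) operates against (j): aggregate throughput is 7,610 units, meeting the 7,410 units threshold. Exception (c) stands.
Exception (d) fails — no current Standing Certificate is held.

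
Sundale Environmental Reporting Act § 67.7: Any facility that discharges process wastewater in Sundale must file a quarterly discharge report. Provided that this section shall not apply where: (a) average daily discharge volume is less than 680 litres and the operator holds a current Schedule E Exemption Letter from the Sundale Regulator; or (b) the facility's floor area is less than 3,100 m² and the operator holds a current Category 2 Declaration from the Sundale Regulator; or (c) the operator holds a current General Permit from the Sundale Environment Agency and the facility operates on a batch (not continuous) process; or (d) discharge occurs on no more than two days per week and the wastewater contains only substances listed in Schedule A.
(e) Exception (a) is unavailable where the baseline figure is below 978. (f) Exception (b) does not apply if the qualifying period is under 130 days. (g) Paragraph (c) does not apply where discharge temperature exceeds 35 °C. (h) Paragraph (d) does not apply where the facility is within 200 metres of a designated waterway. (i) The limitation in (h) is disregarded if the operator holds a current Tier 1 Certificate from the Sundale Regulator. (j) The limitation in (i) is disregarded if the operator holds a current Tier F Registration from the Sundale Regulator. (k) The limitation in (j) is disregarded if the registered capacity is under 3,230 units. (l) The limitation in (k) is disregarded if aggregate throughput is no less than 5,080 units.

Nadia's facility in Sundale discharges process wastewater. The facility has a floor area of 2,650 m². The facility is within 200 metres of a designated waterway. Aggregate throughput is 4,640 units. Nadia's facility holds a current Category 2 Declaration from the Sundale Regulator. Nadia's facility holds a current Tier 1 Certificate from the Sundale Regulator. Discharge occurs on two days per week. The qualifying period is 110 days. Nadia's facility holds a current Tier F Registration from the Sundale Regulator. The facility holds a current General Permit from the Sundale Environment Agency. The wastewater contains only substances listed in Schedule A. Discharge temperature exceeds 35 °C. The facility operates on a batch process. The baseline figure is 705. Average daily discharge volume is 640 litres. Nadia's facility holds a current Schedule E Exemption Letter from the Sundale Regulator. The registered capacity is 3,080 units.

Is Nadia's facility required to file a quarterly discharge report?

No — exception (d) applies; Nadia's facility is not required to file a quarterly discharge report.

Exception (a)'s conditions are all satisfied: average daily discharge volume is 640 litres, less than the 680 litres limit; a current Schedule E Exemption Letter is held. But: (e) operates against (a): the baseline figure is 705, below the 978 limit. So (a) is unavailable.
Exception (b): the facility's floor area is 2,650 m², less than the 3,100 m² limit; a current Category 2 Declaration is held — every condition holds. Turning to paragraph (f): (f) operates against (b): the qualifying period is 110 days, under the 130 days limit. So (b) is unavailable.
Exception (c) is satisfied on its face — a current General Permit is held; the facility operates on a batch process. But: (g) operates — discharge temperature exceeds 35 °C. So (c) is unavailable.
Exception (d): discharge occurs on no more than two days per week; the wastewater is Schedule-A-only — every condition holds. Applying paragraphs (h)–(l): (h) applies (the facility is within 200 m of a designated waterway), but is displaced by (i): (i) is engaged — a current Tier 1 Certificate is held. (j) is engaged (a current Tier F Registration is held), but is displaced by (k): (k) applies — the registered capacity is 3,080 units, under the 3,230 units limit. (l) is not triggered (aggregate throughput is 4,640 units, short of 5,080 units), so (k) stands. So (d) applies.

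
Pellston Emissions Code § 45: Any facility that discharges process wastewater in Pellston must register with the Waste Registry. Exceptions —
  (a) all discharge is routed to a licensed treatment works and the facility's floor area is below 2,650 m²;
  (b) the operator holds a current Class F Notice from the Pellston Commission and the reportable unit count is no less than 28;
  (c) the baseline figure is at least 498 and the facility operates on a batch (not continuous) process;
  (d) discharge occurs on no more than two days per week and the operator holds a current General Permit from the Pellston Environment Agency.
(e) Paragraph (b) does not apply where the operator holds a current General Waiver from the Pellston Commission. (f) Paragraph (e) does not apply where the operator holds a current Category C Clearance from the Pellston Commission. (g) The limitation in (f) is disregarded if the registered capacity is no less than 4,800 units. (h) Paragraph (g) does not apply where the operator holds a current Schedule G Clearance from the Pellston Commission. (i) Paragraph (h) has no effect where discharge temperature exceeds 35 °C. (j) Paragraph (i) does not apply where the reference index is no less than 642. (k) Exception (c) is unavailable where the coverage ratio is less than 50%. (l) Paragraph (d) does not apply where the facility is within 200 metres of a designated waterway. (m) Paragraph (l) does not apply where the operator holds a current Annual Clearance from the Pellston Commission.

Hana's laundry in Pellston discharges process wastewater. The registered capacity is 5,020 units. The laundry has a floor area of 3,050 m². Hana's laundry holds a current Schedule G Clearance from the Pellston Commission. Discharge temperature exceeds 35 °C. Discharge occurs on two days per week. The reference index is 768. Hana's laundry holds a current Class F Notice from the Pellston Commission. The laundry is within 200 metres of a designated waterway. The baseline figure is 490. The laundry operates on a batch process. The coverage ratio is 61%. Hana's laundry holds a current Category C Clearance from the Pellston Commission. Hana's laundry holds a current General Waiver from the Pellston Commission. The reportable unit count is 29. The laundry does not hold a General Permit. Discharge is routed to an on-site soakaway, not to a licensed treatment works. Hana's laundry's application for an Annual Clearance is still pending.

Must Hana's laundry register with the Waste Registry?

Exception (a) fails — discharge is not routed to a licensed treatment works.
Exception (b)'s conditions are all satisfied: a current Class F Notice is held; the reportable unit count is 29, meeting the 28 threshold. As to paragraphs (e)–(j): (e) would limit (b) — a current General Waiver is held — but (f) sets (e) aside: (f) operates against (e): a current Category C Clearance is held. (g) is engaged (the registered capacity is 5,020 units, meeting the 4,800 units threshold), but is set aside by (h): (h) operates against (g): a current Schedule G Clearance is held. (i) would limit (h) — discharge temperature exceeds 35 °C — but (j) sets (i) aside: (j) operates against (i): the reference index is 768, meeting the 642 threshold. (b) remains available.
Exception (c) requires that the baseline figure is at least 498; but the baseline figure is 490, short of 498, so (c) is unavailable.
Exception (d) does not apply: no General Permit is held.

No — exception (b) applies; Hana's laundry is not required to register with the Waste Registry.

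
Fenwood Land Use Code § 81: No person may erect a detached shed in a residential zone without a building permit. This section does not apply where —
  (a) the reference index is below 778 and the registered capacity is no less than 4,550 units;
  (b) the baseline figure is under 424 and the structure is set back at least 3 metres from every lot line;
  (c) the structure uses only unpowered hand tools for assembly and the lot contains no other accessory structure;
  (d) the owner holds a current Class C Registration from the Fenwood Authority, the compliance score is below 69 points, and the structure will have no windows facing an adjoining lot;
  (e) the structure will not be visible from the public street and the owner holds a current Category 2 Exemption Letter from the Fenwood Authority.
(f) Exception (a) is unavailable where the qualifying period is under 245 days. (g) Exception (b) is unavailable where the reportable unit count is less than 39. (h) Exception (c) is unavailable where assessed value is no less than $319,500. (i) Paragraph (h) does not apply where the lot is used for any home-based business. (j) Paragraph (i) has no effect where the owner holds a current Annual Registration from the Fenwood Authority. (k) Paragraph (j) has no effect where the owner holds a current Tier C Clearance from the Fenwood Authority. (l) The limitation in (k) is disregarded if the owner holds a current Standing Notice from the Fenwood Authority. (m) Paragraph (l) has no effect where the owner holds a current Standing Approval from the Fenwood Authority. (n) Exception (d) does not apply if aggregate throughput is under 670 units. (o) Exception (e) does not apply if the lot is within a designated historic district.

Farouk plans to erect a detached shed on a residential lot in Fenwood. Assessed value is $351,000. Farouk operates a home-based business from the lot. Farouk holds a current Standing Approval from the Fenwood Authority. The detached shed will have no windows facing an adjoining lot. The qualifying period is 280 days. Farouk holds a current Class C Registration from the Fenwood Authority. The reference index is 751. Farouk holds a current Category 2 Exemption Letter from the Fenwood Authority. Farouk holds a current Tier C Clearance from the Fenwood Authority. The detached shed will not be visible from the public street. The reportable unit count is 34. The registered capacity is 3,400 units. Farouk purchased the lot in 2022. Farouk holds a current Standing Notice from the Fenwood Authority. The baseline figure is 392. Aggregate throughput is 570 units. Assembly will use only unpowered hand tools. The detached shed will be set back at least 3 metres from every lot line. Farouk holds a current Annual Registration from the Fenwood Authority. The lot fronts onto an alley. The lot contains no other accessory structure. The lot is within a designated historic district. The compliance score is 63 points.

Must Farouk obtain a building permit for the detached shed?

No — exception (c) applies; Farouk does not need a building permit.

Exception (a) fails — the registered capacity is 3,400 units, short of 4,550 units.
Exception (b)'s conditions are all satisfied: the baseline figure is 392, under the 424 limit; the setback is at least 3 m on every side. But: (g) applies — the reportable unit count is 34, less than the 39 limit. (b) is therefore removed.
Exception (c)'s conditions are all satisfied: assembly uses only hand tools; the lot has no other accessory structure. Under paragraphs (h)–(m): (h) applies (assessed value is $351,000, meeting the $319,500 threshold), but is overridden by (i): (i) operates against (h): a home-based business operates on the lot. (j) operates (a current Annual Registration is held), but is overridden by (k): (k) operates against (j): a current Tier C Clearance is held. (l) would limit (k) — a current Standing Notice is held — but (m) sets (l) aside: (m) is engaged — a current Standing Approval is held. Exception (c) stands.
Exception (d) is satisfied on its face — a current Class C Registration is held; the compliance score is 63 points, below the 69 points limit; no windows face an adjoining lot. But applying paragraph (n): (n) is engaged — aggregate throughput is 570 units, under the 670 units limit. (d) is therefore removed.
All of (e)'s requirements are met (the structure will not be visible from the street; a current Category 2 Exemption Letter is held). But applying paragraph (o): (o) operates against (e): the lot is in a historic district. Exception (e) does not apply.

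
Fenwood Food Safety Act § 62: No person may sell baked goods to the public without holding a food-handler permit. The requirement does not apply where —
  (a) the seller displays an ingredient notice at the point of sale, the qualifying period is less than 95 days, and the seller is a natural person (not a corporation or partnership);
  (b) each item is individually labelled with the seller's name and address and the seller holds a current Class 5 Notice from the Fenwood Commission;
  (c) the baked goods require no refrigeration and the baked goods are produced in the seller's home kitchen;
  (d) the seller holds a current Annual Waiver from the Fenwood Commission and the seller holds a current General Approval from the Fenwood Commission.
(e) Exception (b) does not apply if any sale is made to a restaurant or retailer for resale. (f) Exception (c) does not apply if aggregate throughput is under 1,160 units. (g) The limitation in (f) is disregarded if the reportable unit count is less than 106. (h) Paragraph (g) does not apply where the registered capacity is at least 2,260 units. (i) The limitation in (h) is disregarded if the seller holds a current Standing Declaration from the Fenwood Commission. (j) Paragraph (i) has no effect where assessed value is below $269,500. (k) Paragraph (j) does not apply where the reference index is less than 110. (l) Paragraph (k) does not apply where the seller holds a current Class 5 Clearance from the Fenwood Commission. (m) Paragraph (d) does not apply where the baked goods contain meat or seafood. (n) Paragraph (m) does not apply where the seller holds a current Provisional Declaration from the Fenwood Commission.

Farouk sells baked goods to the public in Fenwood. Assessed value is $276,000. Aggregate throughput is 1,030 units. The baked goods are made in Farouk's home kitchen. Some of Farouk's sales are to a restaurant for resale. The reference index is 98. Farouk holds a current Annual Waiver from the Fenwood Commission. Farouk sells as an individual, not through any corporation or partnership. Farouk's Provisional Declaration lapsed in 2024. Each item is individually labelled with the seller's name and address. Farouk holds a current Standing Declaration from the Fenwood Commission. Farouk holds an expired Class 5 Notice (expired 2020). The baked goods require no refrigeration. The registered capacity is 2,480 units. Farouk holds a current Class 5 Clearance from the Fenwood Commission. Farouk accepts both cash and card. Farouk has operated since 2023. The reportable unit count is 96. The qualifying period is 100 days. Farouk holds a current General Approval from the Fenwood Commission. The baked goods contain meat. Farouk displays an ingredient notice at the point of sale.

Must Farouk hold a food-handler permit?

Exception (a) fails — the qualifying period is 100 days, not less than 95 days.
Exception (b) fails — no current Class 5 Notice is held.
Exception (c)'s conditions are all satisfied: the baked goods are shelf-stable; the baked goods are home-kitchen produced. Considering the limiting provisions: (f) would limit (c) — aggregate throughput is 1,030 units, under the 1,160 units limit — but (g) sets (f) aside: (g) operates against (f): the reportable unit count is 96, less than the 106 limit. (h) would limit (g) — the registered capacity is 2,480 units, meeting the 2,260 units threshold — but (i) sets (h) aside: (i) operates against (h): a current Standing Declaration is held. (j) does not operate here (assessed value is $276,000, not below $269,500), so (i) stands. Exception (c) stands.
Exception (d) is satisfied on its face — a current Annual Waiver is held; a current General Approval is held. But applying paragraphs (m)–(n): (m) operates against (d): the baked goods contain meat. (n), which would lift (m), is inapplicable — there is no Provisional Declaration in force. So (d) is unavailable.

No — exception (c) applies; Farouk is not required to hold a food-handler permit.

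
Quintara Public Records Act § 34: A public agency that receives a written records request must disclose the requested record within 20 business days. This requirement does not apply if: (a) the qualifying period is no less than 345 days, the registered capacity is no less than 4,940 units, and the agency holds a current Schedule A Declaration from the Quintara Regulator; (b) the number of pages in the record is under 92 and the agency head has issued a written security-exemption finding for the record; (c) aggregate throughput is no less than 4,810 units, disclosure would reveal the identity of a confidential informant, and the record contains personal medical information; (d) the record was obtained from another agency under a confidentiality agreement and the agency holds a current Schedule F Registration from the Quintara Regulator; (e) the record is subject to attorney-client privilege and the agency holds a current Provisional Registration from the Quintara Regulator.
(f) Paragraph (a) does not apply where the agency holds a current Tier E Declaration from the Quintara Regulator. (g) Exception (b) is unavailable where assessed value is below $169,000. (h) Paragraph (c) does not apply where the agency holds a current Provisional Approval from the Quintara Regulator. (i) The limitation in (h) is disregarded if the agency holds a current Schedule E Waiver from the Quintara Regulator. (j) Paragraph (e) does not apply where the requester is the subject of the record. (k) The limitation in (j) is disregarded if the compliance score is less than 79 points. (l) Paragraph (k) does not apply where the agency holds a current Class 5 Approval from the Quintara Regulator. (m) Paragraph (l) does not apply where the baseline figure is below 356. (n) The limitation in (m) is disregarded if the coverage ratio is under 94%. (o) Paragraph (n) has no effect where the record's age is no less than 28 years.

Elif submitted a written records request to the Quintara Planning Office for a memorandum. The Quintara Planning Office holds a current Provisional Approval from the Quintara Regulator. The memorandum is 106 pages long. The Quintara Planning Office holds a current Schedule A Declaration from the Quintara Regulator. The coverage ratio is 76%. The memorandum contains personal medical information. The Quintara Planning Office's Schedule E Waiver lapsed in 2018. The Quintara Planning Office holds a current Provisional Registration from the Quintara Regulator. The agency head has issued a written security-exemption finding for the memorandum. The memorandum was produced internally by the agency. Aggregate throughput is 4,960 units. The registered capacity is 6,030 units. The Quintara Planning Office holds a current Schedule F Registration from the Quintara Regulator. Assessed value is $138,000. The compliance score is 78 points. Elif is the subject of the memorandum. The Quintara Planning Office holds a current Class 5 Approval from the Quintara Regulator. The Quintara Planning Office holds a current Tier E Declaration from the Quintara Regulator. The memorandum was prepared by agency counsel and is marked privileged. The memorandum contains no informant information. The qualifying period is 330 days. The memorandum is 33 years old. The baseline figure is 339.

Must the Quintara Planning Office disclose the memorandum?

No — exception (e) applies; the Quintara Planning Office is not required to disclose the memorandum.

Exception (a) fails — the qualifying period is 330 days, short of 345 days.
Exception (b) fails — the number of pages in the record is 106, not under 92.
Exception (c) requires that disclosure would reveal the identity of a confidential informant; but the memorandum contains no informant information, so (c) is unavailable.
Exception (d) fails — the memorandum was produced internally.
Exception (e) is satisfied on its face — the memorandum is privileged; a current Provisional Registration is held. Applying paragraphs (j)–(o): (j) is triggered (Elif is the subject of the memorandum), but is set aside by (k): (k) operates against (j): the compliance score is 78 points, less than the 79 points limit. (l) would limit (k) — a current Class 5 Approval is held — but (m) sets (l) aside: (m) operates against (l): the baseline figure is 339, below the 356 limit. (n) would limit (m) — the coverage ratio is 76%, under the 94% limit — but (o) sets (n) aside: (o) is triggered — the record's age is 33 years, meeting the 28 years threshold. Exception (e) stands.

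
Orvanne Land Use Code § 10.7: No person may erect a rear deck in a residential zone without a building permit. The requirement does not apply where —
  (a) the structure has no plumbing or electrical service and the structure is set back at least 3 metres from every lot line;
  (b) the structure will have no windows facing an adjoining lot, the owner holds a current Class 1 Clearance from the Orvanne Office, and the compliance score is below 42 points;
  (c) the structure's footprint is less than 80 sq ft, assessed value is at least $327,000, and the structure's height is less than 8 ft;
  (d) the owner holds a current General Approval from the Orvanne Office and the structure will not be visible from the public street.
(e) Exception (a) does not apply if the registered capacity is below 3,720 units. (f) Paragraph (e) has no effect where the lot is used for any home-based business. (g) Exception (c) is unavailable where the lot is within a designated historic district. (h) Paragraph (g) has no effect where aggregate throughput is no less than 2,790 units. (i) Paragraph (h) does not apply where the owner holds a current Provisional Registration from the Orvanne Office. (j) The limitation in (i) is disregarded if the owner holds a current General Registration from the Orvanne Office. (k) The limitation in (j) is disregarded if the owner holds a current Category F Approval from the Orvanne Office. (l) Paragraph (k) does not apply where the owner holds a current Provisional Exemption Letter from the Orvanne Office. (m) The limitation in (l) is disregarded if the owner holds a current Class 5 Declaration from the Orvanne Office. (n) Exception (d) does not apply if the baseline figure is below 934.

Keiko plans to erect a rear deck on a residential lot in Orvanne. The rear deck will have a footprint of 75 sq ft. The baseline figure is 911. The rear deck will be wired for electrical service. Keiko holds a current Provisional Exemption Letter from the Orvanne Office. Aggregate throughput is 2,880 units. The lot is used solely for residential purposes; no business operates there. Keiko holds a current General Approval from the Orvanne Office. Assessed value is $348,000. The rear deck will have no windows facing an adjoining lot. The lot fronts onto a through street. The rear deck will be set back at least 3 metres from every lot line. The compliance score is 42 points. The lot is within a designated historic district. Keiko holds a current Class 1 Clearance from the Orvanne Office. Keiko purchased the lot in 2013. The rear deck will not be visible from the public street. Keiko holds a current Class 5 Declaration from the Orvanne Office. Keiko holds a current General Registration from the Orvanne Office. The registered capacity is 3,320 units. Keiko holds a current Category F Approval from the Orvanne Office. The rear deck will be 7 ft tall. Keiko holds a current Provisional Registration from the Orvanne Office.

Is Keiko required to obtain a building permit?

Yes — Keiko must obtain a building permit.

Exception (a) requires that the structure has no plumbing or electrical service; but electrical service is planned, so (a) is unavailable.
Exception (b) fails — the compliance score is 42 points, not below 42 points.
Exception (c): the structure's footprint is 75 sq ft, less than the 80 sq ft limit; assessed value is $348,000, meeting the $327,000 threshold; the structure's height is 7 ft, less than the 8 ft limit — every condition holds. But: (g) operates against (c): the lot is in a historic district. (h) would limit (g) — aggregate throughput is 2,880 units, meeting the 2,790 units threshold — but (i) sets (h) aside: (i) operates — a current Provisional Registration is held. (j) operates (a current General Registration is held), but is overridden by (k): (k) operates against (j): a current Category F Approval is held. (l) operates (a current Provisional Exemption Letter is held), but is set aside by (m): (m) operates against (l): a current Class 5 Declaration is held. So (c) is unavailable.
Exception (d)'s conditions are all satisfied: a current General Approval is held; the structure will not be visible from the street. Turning to paragraph (n): (n) is triggered — the baseline figure is 911, below the 934 limit. (d) is therefore removed.
No exception applies. The general rule governs.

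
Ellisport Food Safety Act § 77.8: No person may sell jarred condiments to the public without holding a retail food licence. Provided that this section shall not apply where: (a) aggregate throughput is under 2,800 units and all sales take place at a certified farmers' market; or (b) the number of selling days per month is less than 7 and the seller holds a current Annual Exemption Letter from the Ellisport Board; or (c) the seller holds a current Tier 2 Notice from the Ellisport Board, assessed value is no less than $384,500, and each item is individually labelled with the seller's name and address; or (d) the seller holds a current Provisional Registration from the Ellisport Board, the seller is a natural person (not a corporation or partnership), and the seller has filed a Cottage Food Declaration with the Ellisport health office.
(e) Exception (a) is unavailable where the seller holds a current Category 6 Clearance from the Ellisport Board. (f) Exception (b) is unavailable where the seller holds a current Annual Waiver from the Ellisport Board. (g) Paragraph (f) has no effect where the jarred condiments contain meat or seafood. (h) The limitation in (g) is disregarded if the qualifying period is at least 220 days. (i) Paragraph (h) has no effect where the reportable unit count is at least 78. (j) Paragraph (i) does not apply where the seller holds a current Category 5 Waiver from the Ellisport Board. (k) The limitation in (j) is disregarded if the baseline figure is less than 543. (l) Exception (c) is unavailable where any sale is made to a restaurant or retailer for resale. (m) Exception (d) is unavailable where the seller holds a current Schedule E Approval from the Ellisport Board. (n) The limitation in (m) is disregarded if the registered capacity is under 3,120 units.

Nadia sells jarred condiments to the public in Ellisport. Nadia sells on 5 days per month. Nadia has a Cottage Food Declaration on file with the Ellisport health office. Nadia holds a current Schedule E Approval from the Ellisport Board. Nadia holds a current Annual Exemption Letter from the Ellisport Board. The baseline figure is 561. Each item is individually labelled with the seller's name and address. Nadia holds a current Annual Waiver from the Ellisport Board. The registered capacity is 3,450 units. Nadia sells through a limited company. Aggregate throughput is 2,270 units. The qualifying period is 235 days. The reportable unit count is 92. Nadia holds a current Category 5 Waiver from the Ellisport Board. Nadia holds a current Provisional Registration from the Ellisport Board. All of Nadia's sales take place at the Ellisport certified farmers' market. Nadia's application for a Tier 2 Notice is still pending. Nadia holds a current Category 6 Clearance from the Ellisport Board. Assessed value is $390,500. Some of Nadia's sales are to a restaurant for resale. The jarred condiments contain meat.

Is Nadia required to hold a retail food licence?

Exception (a): aggregate throughput is 2,270 units, under the 2,800 units limit; all sales are at a certified farmers' market — every condition holds. But applying paragraph (e): (e) operates against (a): a current Category 6 Clearance is held. Exception (a) does not apply.
Exception (b) is satisfied on its face — the number of selling days per month is 5, less than the 7 limit; a current Annual Exemption Letter is held. But: (f) operates — a current Annual Waiver is held. (g) would limit (f) — the jarred condiments contain meat — but (h) sets (g) aside: (h) operates — the qualifying period is 235 days, meeting the 220 days threshold. (i) would limit (h) — the reportable unit count is 92, meeting the 78 threshold — but (j) sets (i) aside: (j) is triggered — a current Category 5 Waiver is held. (k) is not triggered (the baseline figure is 561, not less than 543), so (j) stands. Exception (b) does not apply.
Exception (c) requires that the seller holds a current Tier 2 Notice from the Ellisport Board; but the Tier 2 Notice is not current, so (c) is unavailable.
Exception (d) requires that the seller is a natural person (not a corporation or partnership); but the seller operates through a limited company, so (d) is unavailable.
No exception displaces § 77.8.

Yes — Nadia must hold a retail food licence.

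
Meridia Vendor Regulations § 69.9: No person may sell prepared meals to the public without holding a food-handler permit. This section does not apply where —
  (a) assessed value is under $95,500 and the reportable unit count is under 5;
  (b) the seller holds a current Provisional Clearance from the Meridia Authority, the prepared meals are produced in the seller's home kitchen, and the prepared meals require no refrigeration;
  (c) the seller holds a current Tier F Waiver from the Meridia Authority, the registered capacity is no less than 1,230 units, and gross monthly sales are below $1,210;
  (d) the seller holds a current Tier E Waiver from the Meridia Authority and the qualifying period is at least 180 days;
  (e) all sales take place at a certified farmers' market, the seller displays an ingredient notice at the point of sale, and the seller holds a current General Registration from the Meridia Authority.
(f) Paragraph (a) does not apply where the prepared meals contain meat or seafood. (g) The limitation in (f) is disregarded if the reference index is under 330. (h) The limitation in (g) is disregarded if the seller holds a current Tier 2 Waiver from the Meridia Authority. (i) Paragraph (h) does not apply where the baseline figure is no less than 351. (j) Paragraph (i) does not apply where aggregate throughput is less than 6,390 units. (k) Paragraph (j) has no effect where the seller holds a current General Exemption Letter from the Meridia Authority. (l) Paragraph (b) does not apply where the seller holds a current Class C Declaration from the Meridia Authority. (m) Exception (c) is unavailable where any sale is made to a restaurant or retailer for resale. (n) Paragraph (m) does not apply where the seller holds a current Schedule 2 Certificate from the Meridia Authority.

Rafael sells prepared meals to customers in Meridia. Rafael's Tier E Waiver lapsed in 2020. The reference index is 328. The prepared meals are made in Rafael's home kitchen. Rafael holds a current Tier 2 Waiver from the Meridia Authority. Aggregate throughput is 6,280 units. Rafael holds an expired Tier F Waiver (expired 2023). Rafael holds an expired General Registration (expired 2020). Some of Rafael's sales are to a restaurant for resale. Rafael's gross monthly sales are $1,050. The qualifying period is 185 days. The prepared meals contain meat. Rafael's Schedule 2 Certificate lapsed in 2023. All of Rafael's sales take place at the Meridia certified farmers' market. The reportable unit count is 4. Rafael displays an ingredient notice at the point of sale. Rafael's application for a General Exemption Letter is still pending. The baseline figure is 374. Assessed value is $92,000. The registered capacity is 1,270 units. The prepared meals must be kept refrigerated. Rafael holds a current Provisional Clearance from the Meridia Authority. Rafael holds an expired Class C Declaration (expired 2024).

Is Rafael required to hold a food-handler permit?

Exception (a): assessed value is $92,000, under the $95,500 limit; the reportable unit count is 4, under the 5 limit — every condition holds. However, paragraphs (f)–(k) must be considered: (f) is triggered — the prepared meals contain meat. (g) applies (the reference index is 328, under the 330 limit), but is overridden by (h): (h) operates against (g): a current Tier 2 Waiver is held. (i) would limit (h) — the baseline figure is 374, meeting the 351 threshold — but (j) sets (i) aside: (j) operates against (i): aggregate throughput is 6,280 units, less than the 6,390 units limit. (k) is inapplicable (no current General Exemption Letter is held), so (j) stands. Exception (a) does not apply.
Exception (b) does not apply: the prepared meals require refrigeration.
Exception (c) fails — no current Tier F Waiver is held.
Exception (d) requires that the seller holds a current Tier E Waiver from the Meridia Authority; but no current Tier E Waiver is held, so (d) is unavailable.
Exception (e) fails — no current General Registration is held.
None of the exceptions is available; § 69.9 applies in full.

Yes — Rafael must hold a food-handler permit.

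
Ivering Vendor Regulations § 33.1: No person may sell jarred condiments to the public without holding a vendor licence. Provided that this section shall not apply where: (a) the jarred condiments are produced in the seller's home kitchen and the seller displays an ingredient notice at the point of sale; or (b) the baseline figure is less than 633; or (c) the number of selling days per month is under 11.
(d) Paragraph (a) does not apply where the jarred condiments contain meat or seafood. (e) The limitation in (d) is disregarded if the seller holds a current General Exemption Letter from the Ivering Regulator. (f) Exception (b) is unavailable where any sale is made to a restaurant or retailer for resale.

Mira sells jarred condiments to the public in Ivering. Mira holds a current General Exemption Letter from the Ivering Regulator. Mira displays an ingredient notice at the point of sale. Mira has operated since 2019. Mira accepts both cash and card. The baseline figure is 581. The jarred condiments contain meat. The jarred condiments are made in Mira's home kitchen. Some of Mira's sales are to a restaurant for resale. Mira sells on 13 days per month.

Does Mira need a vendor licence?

Exception (a): the jarred condiments are home-kitchen produced; an ingredient notice is displayed — every condition holds. Applying paragraphs (d)–(e): (d) operates (the jarred condiments contain meat), but is itself disapplied by (e): (e) applies — a current General Exemption Letter is held. (a) remains available.
Exception (b)'s conditions are all satisfied: the baseline figure is 581, less than the 633 limit. But applying paragraph (f): (f) is triggered — some sales are to a restaurant for resale. (b) is therefore removed.
Exception (c) does not apply: the number of selling days per month is 13, not under 11.

No — exception (a) applies; Mira is not required to hold a vendor licence.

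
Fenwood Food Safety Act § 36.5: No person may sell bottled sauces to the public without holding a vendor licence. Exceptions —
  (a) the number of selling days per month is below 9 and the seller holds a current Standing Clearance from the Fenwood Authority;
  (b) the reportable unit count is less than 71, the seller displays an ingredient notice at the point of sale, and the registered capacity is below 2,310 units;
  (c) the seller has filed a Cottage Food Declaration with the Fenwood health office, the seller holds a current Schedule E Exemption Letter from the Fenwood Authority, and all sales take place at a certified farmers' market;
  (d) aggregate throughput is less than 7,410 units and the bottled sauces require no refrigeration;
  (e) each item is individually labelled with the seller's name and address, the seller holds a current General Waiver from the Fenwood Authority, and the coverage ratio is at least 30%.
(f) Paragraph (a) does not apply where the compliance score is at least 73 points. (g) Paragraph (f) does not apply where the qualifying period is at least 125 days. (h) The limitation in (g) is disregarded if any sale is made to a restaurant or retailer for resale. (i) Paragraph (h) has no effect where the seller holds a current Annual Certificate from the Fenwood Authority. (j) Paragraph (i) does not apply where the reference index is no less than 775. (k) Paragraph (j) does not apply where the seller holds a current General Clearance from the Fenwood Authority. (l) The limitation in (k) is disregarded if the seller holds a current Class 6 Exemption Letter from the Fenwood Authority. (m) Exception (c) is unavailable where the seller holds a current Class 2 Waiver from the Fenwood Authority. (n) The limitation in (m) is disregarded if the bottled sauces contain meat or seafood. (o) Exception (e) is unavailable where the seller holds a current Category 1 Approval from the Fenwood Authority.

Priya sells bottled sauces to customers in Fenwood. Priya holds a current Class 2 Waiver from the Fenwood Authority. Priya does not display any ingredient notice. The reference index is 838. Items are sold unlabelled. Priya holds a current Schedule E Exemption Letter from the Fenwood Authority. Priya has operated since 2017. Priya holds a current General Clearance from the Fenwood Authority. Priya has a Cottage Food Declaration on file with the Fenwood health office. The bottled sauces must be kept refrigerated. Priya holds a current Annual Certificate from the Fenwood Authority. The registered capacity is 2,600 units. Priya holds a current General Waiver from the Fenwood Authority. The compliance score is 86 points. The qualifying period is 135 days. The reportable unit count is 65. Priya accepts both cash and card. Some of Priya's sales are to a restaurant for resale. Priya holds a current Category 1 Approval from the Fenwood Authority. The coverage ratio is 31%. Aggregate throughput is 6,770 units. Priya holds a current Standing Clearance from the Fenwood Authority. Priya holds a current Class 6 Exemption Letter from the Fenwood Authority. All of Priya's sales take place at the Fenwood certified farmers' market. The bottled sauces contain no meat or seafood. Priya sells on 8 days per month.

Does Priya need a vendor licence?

Exception (a) is satisfied on its face — the number of selling days per month is 8, below the 9 limit; a current Standing Clearance is held. Turning to paragraphs (f)–(l): (f) operates against (a): the compliance score is 86 points, meeting the 73 points threshold. (g) operates (the qualifying period is 135 days, meeting the 125 days threshold), but is itself disapplied by (h): (h) operates against (g): some sales are to a restaurant for resale. (i) applies (a current Annual Certificate is held), but is displaced by (j): (j) operates against (i): the reference index is 838, meeting the 775 threshold. (k) would limit (j) — a current General Clearance is held — but (l) sets (k) aside: (l) operates — a current Class 6 Exemption Letter is held. (a) is therefore removed.
Exception (b) fails — no ingredient notice is displayed.
All of (c)'s requirements are met (a Cottage Food Declaration is on file; a current Schedule E Exemption Letter is held; all sales are at a certified farmers' market). But: (m) is triggered — a current Class 2 Waiver is held. (n), which would lift (m), is inapplicable — the bottled sauces contain no meat or seafood. (c) is therefore removed.
Exception (d) does not apply: the bottled sauces require refrigeration.
Exception (e) fails — items are sold unlabelled.
Every exception is unavailable, so the rule governs.

Yes — Priya must hold a vendor licence.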